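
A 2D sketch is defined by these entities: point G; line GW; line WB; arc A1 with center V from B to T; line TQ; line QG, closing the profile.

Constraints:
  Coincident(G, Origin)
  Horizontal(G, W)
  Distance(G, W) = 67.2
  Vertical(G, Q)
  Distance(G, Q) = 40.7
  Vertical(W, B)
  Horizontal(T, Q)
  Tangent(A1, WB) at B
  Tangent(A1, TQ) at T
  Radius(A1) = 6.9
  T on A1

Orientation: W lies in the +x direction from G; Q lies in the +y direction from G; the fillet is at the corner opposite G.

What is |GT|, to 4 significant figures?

72.75

The virtual corner opposite G is at (67.20, 40.70). A1 meets WB tangentially, so VB is at right angles to WB and tangency of A1 to TQ means the radius VT is perpendicular to TQ, with radius 6.9, so the center V sits 6.9 in from both sides at V = (60.30, 33.80). That places the tangent points at B = (67.20, 33.80) on WB and T = (60.30, 40.70) on TQ. Then |GT| = |T − G| = 72.75.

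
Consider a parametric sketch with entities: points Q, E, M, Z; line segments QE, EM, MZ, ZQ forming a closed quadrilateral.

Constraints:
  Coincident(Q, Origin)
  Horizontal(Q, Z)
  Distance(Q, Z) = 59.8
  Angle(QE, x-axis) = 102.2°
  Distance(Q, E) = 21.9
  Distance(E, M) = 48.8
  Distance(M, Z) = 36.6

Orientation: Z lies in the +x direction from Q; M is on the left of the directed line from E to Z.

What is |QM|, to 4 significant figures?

53.80

Checks: |EM| = 48.80 ✓; |MZ| = 36.60 ✓.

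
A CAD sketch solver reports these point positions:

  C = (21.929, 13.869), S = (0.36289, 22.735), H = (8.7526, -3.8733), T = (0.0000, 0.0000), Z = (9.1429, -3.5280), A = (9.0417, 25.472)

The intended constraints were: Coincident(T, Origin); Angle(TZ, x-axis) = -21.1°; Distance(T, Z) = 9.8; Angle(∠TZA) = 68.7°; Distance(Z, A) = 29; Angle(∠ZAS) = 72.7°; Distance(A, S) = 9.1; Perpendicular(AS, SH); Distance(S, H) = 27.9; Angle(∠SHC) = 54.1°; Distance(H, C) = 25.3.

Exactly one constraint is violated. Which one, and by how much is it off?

Distance(H, C) = 25.3 — off by 3.20.

T = (0.00, 0.00) ✓; TZ at -21.10° ✓; |TZ| = 9.800 ✓; ∠TZA = 68.70° ✓; |ZA| = 29.00 ✓; ∠ZAS = 72.70° ✓; |AS| = 9.100 ✓; ∠(AS, SH) = 90.00° ✓; |SH| = 27.90 ✓; ∠SHC = 54.10° ✓; |HC| = 22.10 ✗.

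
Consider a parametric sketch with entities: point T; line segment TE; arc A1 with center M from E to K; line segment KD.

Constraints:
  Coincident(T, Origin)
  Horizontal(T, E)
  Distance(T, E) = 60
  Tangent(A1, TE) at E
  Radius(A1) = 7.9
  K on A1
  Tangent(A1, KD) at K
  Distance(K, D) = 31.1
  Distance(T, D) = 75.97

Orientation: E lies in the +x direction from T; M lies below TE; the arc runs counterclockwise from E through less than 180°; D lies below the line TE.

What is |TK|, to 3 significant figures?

53.9

T is at the origin; TE is horizontal with |TE| = 60.0 and E on the +x side, so E = (60.0, 0.00). Since A1 is tangent to TE there, ME ⟂ TE, so M = E + (0, -7.9) = (60.0, -7.90). Since MK ⟂ KD (tangency), |MD| = √(7.9² + 31.1²) = 32.1 regardless of where K sits on A1. So D lies on both circle(T, 75.97) and circle(M, 32.1); the below-TE intersection is D = (64.8, -39.6). K is the foot of the tangent from D: K = (52.7, -11.0).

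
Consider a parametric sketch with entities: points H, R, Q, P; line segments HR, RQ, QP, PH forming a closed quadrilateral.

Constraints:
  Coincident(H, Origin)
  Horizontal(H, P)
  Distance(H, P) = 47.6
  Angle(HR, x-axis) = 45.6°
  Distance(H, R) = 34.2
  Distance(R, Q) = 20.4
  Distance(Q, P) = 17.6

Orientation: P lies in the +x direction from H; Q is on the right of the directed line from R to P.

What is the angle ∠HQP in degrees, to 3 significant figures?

153°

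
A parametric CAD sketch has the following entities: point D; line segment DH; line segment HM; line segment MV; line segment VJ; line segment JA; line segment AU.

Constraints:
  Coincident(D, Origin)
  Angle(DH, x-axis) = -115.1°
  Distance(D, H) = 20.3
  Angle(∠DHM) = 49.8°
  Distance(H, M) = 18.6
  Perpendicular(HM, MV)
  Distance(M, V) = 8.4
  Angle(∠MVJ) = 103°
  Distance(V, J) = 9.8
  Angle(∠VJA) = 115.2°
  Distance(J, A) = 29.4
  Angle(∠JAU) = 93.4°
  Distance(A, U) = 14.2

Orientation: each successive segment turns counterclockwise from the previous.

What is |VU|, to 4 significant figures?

34.82

D is at the origin; DH runs at -115.1° with length 20.3, so H = (-8.611, -18.38). ∠DHM = 49.8° gives HM at 15.10° from the x-axis; with |HM| = 18.6, M = (9.347, -13.54). HM ⟂ MV, so MV runs at 105.1°; with |MV| = 8.4, V = (7.158, -5.428). ∠MVJ = 103.0° gives VJ at -177.9° from the x-axis; with |VJ| = 9.8, J = (-2.635, -5.787). ∠VJA = 115.2° gives JA at -113.1° from the x-axis; with |JA| = 29.4, A = (-14.17, -32.83). ∠JAU = 93.4° gives AU at -26.50° from the x-axis; with |AU| = 14.2, U = (-1.462, -39.17). Then |VU| = |U − V| = 34.82.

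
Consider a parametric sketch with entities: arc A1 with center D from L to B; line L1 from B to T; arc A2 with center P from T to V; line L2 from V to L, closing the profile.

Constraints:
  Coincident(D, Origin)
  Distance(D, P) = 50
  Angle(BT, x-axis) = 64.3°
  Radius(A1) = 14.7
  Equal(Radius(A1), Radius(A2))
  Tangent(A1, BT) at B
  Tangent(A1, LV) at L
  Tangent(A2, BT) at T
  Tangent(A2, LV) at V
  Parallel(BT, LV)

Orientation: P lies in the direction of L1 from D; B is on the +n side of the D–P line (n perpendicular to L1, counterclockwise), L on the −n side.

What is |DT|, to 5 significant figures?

52.116

The slot axis is L1's direction at 64.3°, so u = (cos 64.3°, sin 64.3°) = (0.43366, 0.90108) and n = (−sin 64.3°, cos 64.3°) = (-0.90108, 0.43366). D is at the origin and P lies 50.0 along u from D, so P = 50.0·u = (21.683, 45.054). Tangency of A1 to both parallel lines with radius 14.7 puts B and L at D ± 14.7·n: B = (-13.246, 6.3748), L = (13.246, -6.3748). Equal radii place T and V the same way about P: T = P + 14.7·n = (8.4371, 51.429), V = P − 14.7·n = (34.929, 38.679). Then |DT| = |T − D| = 52.116.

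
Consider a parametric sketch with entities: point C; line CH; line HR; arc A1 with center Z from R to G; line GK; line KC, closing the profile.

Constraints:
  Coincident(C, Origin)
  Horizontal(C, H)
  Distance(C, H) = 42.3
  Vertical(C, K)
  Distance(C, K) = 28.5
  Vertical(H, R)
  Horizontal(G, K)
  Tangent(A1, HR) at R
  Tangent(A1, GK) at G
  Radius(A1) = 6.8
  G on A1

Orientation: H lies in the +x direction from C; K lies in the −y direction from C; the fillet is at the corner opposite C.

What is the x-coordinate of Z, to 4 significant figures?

35.50

C is at the origin; C and H share the same y with |CH| = 42.3 and H on the +x side, so H = (42.30, 0.000). CK is vertical with |CK| = 28.5 and K on the −y side, so K = (0.000, -28.50). The virtual corner opposite C is at (42.30, -28.50). Tangency of A1 to HR means the radius ZR is perpendicular to HR and since A1 is tangent to GK there, ZG ⟂ GK, with radius 6.8, so the center Z sits 6.8 in from both sides at Z = (35.50, -21.70). So Z.x = 35.50.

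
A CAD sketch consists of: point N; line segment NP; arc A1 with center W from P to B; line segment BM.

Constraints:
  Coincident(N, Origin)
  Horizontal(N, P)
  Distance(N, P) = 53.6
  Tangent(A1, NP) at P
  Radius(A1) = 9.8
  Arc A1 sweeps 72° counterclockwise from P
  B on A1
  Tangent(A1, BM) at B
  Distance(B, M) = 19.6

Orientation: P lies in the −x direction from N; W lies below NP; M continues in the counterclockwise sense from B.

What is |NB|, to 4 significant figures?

63.28

N is at the origin; N and P share the same y with |NP| = 53.6 and P on the −x side, so P = (-53.60, 0.000). Since A1 is tangent to NP there, WP ⟂ NP, so W = P + (0, -9.8) = (-53.60, -9.800). On A1, P sits at bearing 90° from W; a 72° counterclockwise sweep puts B at bearing 162°, so B = W + 9.8·(cos 162°, sin 162°) = (-62.92, -6.772). Then |NB| = |B − N| = 63.28.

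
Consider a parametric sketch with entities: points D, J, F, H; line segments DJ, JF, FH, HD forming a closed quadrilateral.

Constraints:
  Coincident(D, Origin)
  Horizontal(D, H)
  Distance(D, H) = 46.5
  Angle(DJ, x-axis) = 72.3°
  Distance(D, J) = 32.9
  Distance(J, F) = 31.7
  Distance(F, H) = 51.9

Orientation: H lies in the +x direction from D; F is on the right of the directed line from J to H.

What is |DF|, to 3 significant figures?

6.37

Checks: |JF| = 31.70 ✓; |FH| = 51.90 ✓.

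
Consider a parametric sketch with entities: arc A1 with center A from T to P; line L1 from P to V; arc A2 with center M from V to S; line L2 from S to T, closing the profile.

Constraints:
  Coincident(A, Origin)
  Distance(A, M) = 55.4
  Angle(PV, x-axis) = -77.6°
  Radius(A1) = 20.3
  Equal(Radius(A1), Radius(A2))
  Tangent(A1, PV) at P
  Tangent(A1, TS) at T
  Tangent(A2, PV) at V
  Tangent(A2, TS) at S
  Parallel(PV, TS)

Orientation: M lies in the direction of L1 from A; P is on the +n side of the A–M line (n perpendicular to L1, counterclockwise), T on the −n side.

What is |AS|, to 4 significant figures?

59.00

The slot axis is L1's direction at -77.6°, so u = (cos -77.6°, sin -77.6°) = (0.2147, -0.9767) and n = (−sin -77.6°, cos -77.6°) = (0.9767, 0.2147). A is at the origin and M lies 55.4 along u from A, so M = 55.4·u = (11.90, -54.11). Tangency of A1 to both parallel lines with radius 20.3 puts P and T at A ± 20.3·n: P = (19.83, 4.359), T = (-19.83, -4.359). Equal radii place V and S the same way about M: V = M + 20.3·n = (31.72, -49.75), S = M − 20.3·n = (-7.930, -58.47). Then |AS| = |S − A| = 59.00.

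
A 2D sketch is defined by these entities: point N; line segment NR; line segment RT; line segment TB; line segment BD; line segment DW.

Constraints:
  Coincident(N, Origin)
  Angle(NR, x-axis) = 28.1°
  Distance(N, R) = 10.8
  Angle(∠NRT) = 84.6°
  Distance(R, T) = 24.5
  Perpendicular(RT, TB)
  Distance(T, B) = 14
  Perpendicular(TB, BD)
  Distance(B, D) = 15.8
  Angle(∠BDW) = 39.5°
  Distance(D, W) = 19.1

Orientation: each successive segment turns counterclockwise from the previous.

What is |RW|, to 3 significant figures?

23.5

N is at the origin; NR runs at 28.1° with length 10.8, so R = (9.53, 5.09). ∠NRT = 84.6° gives RT at 124° from the x-axis; with |RT| = 24.5, T = (-4.00, 25.5). The perpendicularity gives TB at right angles to RT, so TB runs at -146°; with |TB| = 14.0, B = (-15.7, 17.8). TB is perpendicular to BD, so BD runs at -56.5°; with |BD| = 15.8, D = (-6.95, 4.61). ∠BDW = 39.5° gives DW at 84.0° from the x-axis; with |DW| = 19.1, W = (-4.95, 23.6). Then |RW| = |W − R| = 23.5.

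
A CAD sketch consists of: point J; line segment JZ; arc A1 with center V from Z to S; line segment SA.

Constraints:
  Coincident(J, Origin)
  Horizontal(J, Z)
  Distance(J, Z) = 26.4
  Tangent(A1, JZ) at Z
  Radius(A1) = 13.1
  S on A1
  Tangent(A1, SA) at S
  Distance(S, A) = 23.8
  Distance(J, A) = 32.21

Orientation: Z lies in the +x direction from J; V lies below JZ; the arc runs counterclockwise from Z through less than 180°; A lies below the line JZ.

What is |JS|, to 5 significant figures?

16.600

Checks: ∠(VZ, ZJ) = 90.00° ✓; |VZ| = 13.10 ✓; |VS| = 13.10 ✓; ∠(VS, SA) = 90.00° ✓; |SA| = 23.80 ✓; |JA| = 32.21 ✓.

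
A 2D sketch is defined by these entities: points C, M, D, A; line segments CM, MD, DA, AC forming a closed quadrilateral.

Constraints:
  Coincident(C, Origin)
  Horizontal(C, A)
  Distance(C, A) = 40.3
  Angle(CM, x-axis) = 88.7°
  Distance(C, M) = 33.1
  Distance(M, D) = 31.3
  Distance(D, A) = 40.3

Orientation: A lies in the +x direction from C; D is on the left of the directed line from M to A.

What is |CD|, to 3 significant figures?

50.3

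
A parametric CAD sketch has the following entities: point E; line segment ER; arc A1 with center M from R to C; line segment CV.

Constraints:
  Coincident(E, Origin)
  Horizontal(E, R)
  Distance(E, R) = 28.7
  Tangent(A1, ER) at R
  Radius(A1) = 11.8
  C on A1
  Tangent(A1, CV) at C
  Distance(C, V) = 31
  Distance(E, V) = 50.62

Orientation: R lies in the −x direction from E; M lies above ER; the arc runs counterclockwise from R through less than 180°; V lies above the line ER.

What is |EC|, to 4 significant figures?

22.39

E is at the origin; ER is horizontal with |ER| = 28.7 and R on the −x side, so R = (-28.70, 0.000). Since A1 is tangent to ER there, MR ⟂ ER, so M = R + (0, 11.8) = (-28.70, 11.80). Since MC ⟂ CV (tangency), |MV| = √(11.8² + 31.0²) = 33.17 regardless of where C sits on A1. So V lies on both circle(E, 50.62) and circle(M, 33.17); the above-ER intersection is V = (-23.90, 44.62). C is the foot of the tangent from V: C = (-17.18, 14.36).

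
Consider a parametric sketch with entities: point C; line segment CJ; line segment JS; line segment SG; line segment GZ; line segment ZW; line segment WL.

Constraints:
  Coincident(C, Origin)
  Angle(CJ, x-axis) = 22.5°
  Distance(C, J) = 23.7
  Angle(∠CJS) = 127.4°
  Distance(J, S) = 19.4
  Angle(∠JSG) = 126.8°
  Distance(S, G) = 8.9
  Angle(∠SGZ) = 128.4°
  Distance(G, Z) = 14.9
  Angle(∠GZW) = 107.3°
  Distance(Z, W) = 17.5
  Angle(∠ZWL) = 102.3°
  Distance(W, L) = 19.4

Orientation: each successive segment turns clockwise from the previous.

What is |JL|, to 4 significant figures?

3.849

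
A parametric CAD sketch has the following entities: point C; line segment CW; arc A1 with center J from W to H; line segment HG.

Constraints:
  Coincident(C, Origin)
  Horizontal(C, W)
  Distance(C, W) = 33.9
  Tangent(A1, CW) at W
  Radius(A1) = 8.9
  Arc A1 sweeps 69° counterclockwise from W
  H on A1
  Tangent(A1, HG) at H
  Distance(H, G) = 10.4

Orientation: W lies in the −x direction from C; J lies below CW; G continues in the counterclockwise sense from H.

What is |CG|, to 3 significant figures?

48.5

C is at the origin; C and W share the same y with |CW| = 33.9 and W on the −x side, so W = (-33.9, 0.00). Since A1 is tangent to CW there, JW ⟂ CW, so J = W + (0, -8.9) = (-33.9, -8.90). On A1, W sits at bearing 90° from J; a 69° counterclockwise sweep puts H at bearing 159°, so H = J + 8.9·(cos 159°, sin 159°) = (-42.2, -5.71). A1 meets HG tangentially, so JH is at right angles to HG, so HG runs along (−sin 159°, cos 159°); with |HG| = 10.4, G = (-45.9, -15.4). Then |CG| = |G − C| = 48.5.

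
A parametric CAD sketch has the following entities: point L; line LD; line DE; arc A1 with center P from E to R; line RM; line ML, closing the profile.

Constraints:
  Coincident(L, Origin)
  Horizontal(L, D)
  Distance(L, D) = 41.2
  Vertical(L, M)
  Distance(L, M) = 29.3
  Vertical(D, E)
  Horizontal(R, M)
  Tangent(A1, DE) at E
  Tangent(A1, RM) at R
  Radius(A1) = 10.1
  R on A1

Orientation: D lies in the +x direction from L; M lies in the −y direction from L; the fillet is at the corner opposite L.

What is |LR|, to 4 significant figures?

42.73

The virtual corner opposite L is at (41.20, -29.30). A1 meets DE tangentially, so PE is at right angles to DE and tangency of A1 to RM means the radius PR is perpendicular to RM, with radius 10.1, so the center P sits 10.1 in from both sides at P = (31.10, -19.20). That places the tangent points at E = (41.20, -19.20) on DE and R = (31.10, -29.30) on RM. Then |LR| = |R − L| = 42.73.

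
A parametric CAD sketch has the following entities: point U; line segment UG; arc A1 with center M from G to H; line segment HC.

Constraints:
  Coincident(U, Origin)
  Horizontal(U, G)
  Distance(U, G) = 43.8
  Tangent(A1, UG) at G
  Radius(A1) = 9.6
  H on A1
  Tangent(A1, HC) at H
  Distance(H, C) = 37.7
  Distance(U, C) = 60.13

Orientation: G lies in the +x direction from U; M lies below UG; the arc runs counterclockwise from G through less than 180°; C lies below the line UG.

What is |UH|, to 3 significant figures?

35.7

U is at the origin; U and G share the same y with |UG| = 43.8 and G on the +x side, so G = (43.8, 0.00). Since A1 is tangent to UG there, MG ⟂ UG, so M = G + (0, -9.6) = (43.8, -9.60). Since MH ⟂ HC (tangency), |MC| = √(9.6² + 37.7²) = 38.9 regardless of where H sits on A1. So C lies on both circle(U, 60.13) and circle(M, 38.9); the below-UG intersection is C = (36.5, -47.8). H is the foot of the tangent from C: H = (34.2, -10.2).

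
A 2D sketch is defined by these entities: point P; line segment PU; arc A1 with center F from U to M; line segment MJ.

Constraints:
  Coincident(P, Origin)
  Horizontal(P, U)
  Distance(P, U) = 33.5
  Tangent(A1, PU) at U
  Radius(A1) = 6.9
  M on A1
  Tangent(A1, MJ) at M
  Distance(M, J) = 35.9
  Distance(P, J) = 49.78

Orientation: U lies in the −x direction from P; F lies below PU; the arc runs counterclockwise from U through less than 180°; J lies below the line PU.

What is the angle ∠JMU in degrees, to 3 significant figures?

123°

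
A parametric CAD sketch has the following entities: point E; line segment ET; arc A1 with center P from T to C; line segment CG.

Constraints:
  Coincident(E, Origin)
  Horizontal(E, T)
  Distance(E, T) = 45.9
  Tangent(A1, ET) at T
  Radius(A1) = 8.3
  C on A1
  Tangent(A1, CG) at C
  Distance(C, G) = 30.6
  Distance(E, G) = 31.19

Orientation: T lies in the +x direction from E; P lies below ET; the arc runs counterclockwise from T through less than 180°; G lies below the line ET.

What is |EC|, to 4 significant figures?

39.95

Checks: E = (0.00, 0.00) ✓; |PC| = 8.300 ✓; ∠(PC, CG) = 90.00° ✓; |CG| = 30.60 ✓; |EG| = 31.19 ✓.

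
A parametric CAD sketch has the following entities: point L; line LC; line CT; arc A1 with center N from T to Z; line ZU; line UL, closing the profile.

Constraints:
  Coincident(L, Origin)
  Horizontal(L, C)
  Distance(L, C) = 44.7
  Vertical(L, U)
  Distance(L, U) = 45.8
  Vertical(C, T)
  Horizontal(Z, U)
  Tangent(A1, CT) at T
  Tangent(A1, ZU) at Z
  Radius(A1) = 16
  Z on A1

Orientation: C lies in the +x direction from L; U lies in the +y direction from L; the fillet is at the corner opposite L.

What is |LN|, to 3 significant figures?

41.4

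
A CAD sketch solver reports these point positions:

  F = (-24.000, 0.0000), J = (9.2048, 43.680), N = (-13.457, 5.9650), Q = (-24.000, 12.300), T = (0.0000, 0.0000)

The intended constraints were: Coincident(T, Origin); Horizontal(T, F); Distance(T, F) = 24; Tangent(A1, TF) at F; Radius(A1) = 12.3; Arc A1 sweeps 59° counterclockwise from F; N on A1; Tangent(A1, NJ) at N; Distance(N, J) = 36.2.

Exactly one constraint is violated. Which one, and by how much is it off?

Distance(N, J) = 36.2 — off by 7.80.

T = (0.00, 0.00) ✓; T.y = 0.00, F.y = 0.00 ✓; |TF| = 24.00 ✓; ∠(QF, FT) = 90.00° ✓; |QF| = 12.30 ✓; bearing(Q→N) − bearing(Q→F) = 59.00° ✓; |QN| = 12.30 ✓; ∠(QN, NJ) = 90.00° ✓; |NJ| = 44.00 ✗.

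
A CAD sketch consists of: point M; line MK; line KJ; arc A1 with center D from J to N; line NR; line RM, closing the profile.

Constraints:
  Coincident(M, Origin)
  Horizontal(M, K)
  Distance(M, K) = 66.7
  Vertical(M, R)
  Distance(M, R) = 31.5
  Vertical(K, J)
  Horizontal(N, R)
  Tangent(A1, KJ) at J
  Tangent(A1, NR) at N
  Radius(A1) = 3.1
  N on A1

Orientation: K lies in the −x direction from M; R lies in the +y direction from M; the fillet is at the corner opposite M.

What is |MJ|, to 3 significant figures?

72.5

M is at the origin; M and K share the same y with |MK| = 66.7 and K on the −x side, so K = (-66.7, 0.00). MR is vertical with |MR| = 31.5 and R on the +y side, so R = (0.00, 31.5). The virtual corner opposite M is at (-66.7, 31.5). The tangent condition forces DJ to be normal to KJ and tangency of A1 to NR means the radius DN is perpendicular to NR, with radius 3.1, so the center D sits 3.1 in from both sides at D = (-63.6, 28.4). That places the tangent points at J = (-66.7, 28.4) on KJ and N = (-63.6, 31.5) on NR. Then |MJ| = |J − M| = 72.5.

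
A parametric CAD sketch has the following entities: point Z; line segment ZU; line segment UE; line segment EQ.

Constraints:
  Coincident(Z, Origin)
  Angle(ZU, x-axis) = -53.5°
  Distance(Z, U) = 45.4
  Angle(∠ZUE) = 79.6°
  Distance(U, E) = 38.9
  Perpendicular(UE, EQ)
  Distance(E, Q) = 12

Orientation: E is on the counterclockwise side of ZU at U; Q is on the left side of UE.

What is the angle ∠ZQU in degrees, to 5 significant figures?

63.907°

Z is at the origin; ZU runs at -53.5° with length 45.4, so U = 45.4·(cos -53.5°, sin -53.5°) = (27.005, -36.495). ∠ZUE = 79.6°, so UE runs at -53.5° + (180° − 79.6°) = 46.900° from the x-axis; with |UE| = 38.9, E = U + 38.9·(cos 46.900°, sin 46.900°) = (53.584, -8.0918). The perpendicularity gives EQ at right angles to UE; with |EQ| = 12.0 on the left of UE, Q = E + 12.0·(-0.73016, 0.68327) = (44.822, 0.10750). Then cos ∠ZQU = QZ·QU / (|QZ||QU|), giving 63.907°.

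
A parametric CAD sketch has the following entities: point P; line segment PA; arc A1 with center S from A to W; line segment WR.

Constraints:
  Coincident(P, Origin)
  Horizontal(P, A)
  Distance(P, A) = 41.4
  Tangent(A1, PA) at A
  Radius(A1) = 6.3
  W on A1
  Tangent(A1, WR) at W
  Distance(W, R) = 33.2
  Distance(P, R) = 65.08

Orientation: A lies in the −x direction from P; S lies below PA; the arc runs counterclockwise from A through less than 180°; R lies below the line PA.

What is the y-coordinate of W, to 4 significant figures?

-5.330

Checks: |SA| = 6.300 ✓; |SW| = 6.300 ✓; ∠(SW, WR) = 90.00° ✓; |WR| = 33.20 ✓; |PR| = 65.08 ✓.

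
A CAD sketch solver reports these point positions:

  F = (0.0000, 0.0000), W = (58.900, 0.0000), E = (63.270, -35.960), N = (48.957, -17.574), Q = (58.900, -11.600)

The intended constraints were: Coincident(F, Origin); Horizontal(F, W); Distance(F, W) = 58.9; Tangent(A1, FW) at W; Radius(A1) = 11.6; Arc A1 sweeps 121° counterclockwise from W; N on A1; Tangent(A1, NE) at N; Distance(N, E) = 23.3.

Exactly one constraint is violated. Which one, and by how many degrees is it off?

Tangent(A1, NE) at N — off by 6.90°.

F = (0.00, 0.00) ✓; F.y = 0.00, W.y = 0.00 ✓; |FW| = 58.90 ✓; ∠(QW, WF) = 90.00° ✓; |QW| = 11.60 ✓; bearing(Q→N) − bearing(Q→W) = 121.0° ✓; |QN| = 11.60 ✓; ∠(QN, NE) = 83.10° ✗; |NE| = 23.30 ✓.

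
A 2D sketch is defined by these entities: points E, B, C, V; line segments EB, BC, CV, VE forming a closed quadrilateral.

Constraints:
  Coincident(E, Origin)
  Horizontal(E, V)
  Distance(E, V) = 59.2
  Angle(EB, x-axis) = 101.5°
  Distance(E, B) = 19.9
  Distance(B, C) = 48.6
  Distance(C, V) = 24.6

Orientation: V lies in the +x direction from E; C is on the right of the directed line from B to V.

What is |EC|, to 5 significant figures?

36.906

E is at the origin; E and V share the same y with |EV| = 59.2 and V in +x, so V = (59.2, 0). EB runs at 101.5° with |EB| = 19.9, so B = (-3.9674, 19.501). C is determined by |BC| = 48.6 and |CV| = 24.6 together: it lies at the intersection of circle(B, 48.6) and circle(V, 24.6). With |BV| = 66.109, the foot of the radical line on BV is 46.342 from B and the perpendicular offset is √(48.6² − 46.342²) = 14.643. Taking the right-of-BV solution: C = (35.993, -8.1605).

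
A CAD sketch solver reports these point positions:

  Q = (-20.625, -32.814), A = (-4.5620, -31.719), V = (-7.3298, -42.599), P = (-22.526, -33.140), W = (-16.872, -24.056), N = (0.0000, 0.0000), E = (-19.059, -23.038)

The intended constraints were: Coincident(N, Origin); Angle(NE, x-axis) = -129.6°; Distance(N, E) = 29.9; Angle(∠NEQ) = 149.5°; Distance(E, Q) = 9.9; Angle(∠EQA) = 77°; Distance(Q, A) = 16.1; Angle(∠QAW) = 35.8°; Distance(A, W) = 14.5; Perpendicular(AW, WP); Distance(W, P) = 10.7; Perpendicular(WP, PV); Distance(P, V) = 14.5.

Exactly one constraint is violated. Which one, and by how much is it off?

Distance(P, V) = 14.5 — off by 3.40.

N = (0.00, 0.00) ✓; NE at -129.6° ✓; |NE| = 29.90 ✓; ∠NEQ = 149.5° ✓; |EQ| = 9.901 ✓; ∠EQA = 77.00° ✓; |QA| = 16.10 ✓; ∠QAW = 35.80° ✓; |AW| = 14.50 ✓; ∠(AW, WP) = 90.00° ✓; |WP| = 10.70 ✓; ∠(WP, PV) = 90.00° ✓; |PV| = 17.90 ✗.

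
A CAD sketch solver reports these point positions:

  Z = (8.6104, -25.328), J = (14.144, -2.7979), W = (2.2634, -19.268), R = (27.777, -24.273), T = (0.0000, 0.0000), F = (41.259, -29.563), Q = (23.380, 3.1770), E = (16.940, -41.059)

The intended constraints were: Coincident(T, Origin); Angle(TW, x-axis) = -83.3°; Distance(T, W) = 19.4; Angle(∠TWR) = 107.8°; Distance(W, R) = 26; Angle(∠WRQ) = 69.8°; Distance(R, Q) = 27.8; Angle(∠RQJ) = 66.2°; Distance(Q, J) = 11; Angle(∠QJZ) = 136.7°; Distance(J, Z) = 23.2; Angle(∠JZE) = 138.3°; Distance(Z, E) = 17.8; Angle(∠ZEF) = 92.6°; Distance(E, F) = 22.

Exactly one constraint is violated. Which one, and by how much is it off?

Distance(E, F) = 22 — off by 4.90.

T = (0.00, 0.00) ✓; TW at -83.30° ✓; |TW| = 19.40 ✓; ∠TWR = 107.8° ✓; |WR| = 26.00 ✓; ∠WRQ = 69.80° ✓; |RQ| = 27.80 ✓; ∠RQJ = 66.20° ✓; |QJ| = 11.00 ✓; ∠QJZ = 136.7° ✓; |JZ| = 23.20 ✓; ∠JZE = 138.3° ✓; |ZE| = 17.80 ✓; ∠ZEF = 92.60° ✓; |EF| = 26.90 ✗.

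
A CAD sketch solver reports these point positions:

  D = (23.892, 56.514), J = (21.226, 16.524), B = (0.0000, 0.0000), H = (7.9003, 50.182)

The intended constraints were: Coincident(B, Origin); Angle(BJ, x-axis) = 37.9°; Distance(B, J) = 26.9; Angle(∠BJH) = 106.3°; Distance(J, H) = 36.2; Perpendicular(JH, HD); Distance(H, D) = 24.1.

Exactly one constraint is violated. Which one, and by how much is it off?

Distance(H, D) = 24.1 — off by 6.90.

B = (0.00, 0.00) ✓; BJ at 37.90° ✓; |BJ| = 26.90 ✓; ∠BJH = 106.3° ✓; |JH| = 36.20 ✓; ∠(JH, HD) = 90.00° ✓; |HD| = 17.20 ✗.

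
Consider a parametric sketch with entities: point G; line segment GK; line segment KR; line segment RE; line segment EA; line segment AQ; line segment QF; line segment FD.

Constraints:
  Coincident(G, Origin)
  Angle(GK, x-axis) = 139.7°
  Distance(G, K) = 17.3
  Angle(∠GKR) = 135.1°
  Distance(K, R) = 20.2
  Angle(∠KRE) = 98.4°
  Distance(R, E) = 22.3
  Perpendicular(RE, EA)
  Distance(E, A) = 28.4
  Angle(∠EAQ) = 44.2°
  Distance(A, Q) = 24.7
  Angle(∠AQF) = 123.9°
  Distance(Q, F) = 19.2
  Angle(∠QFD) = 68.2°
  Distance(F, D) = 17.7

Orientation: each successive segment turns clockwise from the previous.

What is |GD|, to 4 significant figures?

36.12

∠AQF = 123.9° gives QF at 91.30° from the x-axis; with |QF| = 19.2, F = (-7.933, 41.26). ∠QFD = 68.2° gives FD at -20.50° from the x-axis; with |FD| = 17.7, D = (8.646, 35.07). Then |GD| = |D − G| = 36.12.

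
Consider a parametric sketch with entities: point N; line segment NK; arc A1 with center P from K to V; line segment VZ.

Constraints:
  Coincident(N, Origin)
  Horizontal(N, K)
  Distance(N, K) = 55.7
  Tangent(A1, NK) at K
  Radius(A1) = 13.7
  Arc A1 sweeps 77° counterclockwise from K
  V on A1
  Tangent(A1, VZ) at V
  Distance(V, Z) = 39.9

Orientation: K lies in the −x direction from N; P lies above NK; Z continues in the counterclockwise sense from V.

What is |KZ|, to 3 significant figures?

54.3

On A1, K sits at bearing -90° from P; a 77° counterclockwise sweep puts V at bearing -13°, so V = P + 13.7·(cos -13°, sin -13°) = (-42.4, 10.6). The tangent condition forces PV to be normal to VZ, so VZ runs along (−sin -13°, cos -13°); with |VZ| = 39.9, Z = (-33.4, 49.5). Then |KZ| = |Z − K| = 54.3.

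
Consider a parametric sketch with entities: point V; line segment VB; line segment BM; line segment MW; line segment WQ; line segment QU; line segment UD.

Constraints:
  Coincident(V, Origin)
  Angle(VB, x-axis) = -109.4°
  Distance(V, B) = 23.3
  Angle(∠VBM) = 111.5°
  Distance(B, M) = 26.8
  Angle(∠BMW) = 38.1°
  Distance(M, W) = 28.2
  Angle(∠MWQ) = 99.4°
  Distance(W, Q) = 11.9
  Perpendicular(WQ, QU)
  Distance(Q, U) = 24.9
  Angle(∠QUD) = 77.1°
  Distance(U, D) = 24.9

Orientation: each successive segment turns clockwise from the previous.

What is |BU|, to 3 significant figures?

15.5

∠MWQ = 99.4° gives WQ at -40.4° from the x-axis; with |WQ| = 11.9, Q = (-3.92, -12.5). WQ ⟂ QU, so QU runs at -130°; with |QU| = 24.9, U = (-20.1, -31.4). Then |BU| = |U − B| = 15.5.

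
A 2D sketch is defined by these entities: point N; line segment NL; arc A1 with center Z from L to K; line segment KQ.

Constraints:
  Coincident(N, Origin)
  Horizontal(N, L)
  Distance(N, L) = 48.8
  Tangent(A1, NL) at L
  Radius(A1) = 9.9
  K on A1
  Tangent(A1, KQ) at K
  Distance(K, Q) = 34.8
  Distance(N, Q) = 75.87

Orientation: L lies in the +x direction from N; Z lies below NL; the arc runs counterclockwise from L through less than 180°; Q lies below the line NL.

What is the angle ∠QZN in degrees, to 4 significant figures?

123.1°

Checks: |ZK| = 9.900 ✓; ∠(ZK, KQ) = 90.00° ✓; |KQ| = 34.80 ✓; |NQ| = 75.87 ✓.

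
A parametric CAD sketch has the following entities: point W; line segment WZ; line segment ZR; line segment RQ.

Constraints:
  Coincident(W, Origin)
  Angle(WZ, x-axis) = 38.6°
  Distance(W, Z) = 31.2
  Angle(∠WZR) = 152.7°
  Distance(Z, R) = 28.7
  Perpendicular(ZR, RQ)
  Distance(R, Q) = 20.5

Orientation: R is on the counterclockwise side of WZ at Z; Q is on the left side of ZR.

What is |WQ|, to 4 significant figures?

56.76

W is at the origin; WZ runs at 38.6° with length 31.2, so Z = 31.2·(cos 38.6°, sin 38.6°) = (24.38, 19.47). ∠WZR = 152.7°, so ZR runs at 38.6° + (180° − 152.7°) = 65.90° from the x-axis; with |ZR| = 28.7, R = Z + 28.7·(cos 65.90°, sin 65.90°) = (36.10, 45.66). The perpendicularity gives RQ at right angles to ZR; with |RQ| = 20.5 on the left of ZR, Q = R + 20.5·(-0.9128, 0.4083) = (17.39, 54.03). Then |WQ| = |Q − W| = 56.76.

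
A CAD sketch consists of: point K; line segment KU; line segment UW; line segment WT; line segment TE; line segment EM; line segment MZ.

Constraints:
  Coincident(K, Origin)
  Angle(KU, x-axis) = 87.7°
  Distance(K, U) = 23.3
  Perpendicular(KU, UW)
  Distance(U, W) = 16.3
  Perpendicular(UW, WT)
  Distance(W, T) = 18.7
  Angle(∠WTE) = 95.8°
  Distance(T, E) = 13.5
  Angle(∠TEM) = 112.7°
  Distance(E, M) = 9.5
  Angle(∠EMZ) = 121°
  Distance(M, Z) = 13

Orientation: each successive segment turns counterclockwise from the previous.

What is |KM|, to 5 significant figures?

11.703

K is at the origin; KU runs at 87.7° with length 23.3, so U = (0.93507, 23.281). KU ⟂ UW, so UW runs at 177.70°; with |UW| = 16.3, W = (-15.352, 23.935). UW is perpendicular to WT, so WT runs at -92.300°; with |WT| = 18.7, T = (-16.102, 5.2504). ∠WTE = 95.8° gives TE at -8.1000° from the x-axis; with |TE| = 13.5, E = (-2.7369, 3.3483). ∠TEM = 112.7° gives EM at 59.200° from the x-axis; with |EM| = 9.5, M = (2.1275, 11.508). Then |KM| = |M − K| = 11.703.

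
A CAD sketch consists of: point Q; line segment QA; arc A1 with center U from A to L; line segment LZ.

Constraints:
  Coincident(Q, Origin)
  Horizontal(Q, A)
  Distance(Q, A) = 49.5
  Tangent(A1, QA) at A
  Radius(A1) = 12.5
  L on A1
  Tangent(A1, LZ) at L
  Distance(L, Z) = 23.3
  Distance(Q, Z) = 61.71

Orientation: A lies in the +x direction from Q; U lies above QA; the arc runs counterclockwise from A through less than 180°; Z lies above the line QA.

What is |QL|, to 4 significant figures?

63.09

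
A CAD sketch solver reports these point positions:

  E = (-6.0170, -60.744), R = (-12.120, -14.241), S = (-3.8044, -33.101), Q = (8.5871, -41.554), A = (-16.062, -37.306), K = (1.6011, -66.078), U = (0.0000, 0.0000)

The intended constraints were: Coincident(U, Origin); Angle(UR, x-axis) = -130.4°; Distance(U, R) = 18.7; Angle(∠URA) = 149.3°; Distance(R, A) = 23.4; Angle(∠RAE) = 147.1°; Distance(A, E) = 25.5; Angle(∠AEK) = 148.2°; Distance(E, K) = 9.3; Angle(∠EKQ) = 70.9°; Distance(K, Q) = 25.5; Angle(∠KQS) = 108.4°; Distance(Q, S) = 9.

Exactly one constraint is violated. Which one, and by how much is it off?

Distance(Q, S) = 9 — off by 6.00.

U = (0.00, 0.00) ✓; UR at -130.4° ✓; |UR| = 18.70 ✓; ∠URA = 149.3° ✓; |RA| = 23.40 ✓; ∠RAE = 147.1° ✓; |AE| = 25.50 ✓; ∠AEK = 148.2° ✓; |EK| = 9.300 ✓; ∠EKQ = 70.90° ✓; |KQ| = 25.50 ✓; ∠KQS = 108.4° ✓; |QS| = 15.00 ✗.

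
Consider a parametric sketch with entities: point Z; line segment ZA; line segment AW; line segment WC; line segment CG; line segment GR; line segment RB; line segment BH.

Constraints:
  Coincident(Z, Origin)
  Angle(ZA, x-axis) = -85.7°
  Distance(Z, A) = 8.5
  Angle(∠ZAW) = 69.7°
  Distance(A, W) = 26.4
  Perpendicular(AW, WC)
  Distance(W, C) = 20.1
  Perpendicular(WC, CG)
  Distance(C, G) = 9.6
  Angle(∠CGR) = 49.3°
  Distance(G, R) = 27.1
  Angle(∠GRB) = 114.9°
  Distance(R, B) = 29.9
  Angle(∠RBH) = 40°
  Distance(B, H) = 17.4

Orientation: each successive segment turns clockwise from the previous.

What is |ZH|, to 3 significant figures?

44.9

Z is at the origin; ZA runs at -85.7° with length 8.5, so A = (0.637, -8.48). ∠ZAW = 69.7° gives AW at 164° from the x-axis; with |AW| = 26.4, W = (-24.7, -1.20). AW ⟂ WC, so WC runs at 74.0°; with |WC| = 20.1, C = (-19.2, 18.1). The perpendicularity gives CG at right angles to WC, so CG runs at -16.0°; with |CG| = 9.6, G = (-9.97, 15.5). ∠CGR = 49.3° gives GR at -147° from the x-axis; with |GR| = 27.1, R = (-32.6, 0.597). ∠GRB = 114.9° gives RB at 148° from the x-axis; with |RB| = 29.9, B = (-58.0, 16.4). ∠RBH = 40.0° gives BH at 8.20° from the x-axis; with |BH| = 17.4, H = (-40.8, 18.8). Then |ZH| = |H − Z| = 44.9.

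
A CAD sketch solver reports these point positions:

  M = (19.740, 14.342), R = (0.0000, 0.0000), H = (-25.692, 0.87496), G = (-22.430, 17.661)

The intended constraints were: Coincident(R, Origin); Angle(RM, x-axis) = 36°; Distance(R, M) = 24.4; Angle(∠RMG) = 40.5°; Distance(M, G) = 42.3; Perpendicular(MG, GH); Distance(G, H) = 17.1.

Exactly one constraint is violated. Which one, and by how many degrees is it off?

Perpendicular(MG, GH) — off by 6.50°.

R = (0.00, 0.00) ✓; RM at 36.00° ✓; |RM| = 24.40 ✓; ∠RMG = 40.50° ✓; |MG| = 42.30 ✓; ∠(MG, GH) = 83.50° ✗; |GH| = 17.10 ✓.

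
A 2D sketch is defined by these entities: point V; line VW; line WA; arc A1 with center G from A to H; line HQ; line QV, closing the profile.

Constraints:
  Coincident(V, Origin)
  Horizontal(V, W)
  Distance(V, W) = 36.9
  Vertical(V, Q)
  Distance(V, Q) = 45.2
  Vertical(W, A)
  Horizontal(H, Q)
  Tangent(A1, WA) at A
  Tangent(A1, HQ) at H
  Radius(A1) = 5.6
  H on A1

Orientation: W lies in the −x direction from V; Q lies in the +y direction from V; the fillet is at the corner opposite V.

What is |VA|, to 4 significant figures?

54.13

The virtual corner opposite V is at (-36.90, 45.20). A1 meets WA tangentially, so GA is at right angles to WA and A1 meets HQ tangentially, so GH is at right angles to HQ, with radius 5.6, so the center G sits 5.6 in from both sides at G = (-31.30, 39.60). That places the tangent points at A = (-36.90, 39.60) on WA and H = (-31.30, 45.20) on HQ. Then |VA| = |A − V| = 54.13.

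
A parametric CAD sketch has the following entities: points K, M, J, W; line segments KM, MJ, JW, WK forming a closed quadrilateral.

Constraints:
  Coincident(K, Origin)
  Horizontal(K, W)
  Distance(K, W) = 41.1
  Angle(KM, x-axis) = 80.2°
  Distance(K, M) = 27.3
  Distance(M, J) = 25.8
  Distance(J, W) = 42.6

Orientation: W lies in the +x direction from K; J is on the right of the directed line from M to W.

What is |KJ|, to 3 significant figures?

2.35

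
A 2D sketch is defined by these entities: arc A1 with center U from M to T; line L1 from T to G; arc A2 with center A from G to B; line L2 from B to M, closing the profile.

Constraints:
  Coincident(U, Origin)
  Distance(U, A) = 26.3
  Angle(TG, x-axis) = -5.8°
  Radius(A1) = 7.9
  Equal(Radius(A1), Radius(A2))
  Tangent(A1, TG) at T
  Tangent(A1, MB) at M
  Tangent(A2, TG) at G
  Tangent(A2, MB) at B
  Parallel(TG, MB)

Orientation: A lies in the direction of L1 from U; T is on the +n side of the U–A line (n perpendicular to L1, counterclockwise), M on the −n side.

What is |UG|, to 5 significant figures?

27.461

The slot axis is L1's direction at -5.8°, so u = (cos -5.8°, sin -5.8°) = (0.99488, -0.10106) and n = (−sin -5.8°, cos -5.8°) = (0.10106, 0.99488). U is at the origin and A lies 26.3 along u from U, so A = 26.3·u = (26.165, -2.6578). Tangency of A1 to both parallel lines with radius 7.9 puts T and M at U ± 7.9·n: T = (0.79834, 7.8596), M = (-0.79834, -7.8596). Equal radii place G and B the same way about A: G = A + 7.9·n = (26.964, 5.2018), B = A − 7.9·n = (25.367, -10.517). Then |UG| = |G − U| = 27.461.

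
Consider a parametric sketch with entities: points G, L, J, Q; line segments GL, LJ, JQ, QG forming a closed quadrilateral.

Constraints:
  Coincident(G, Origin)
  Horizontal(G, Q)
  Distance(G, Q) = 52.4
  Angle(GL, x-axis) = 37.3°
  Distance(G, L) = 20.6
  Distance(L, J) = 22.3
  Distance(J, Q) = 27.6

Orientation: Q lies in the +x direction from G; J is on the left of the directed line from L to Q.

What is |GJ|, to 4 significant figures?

42.71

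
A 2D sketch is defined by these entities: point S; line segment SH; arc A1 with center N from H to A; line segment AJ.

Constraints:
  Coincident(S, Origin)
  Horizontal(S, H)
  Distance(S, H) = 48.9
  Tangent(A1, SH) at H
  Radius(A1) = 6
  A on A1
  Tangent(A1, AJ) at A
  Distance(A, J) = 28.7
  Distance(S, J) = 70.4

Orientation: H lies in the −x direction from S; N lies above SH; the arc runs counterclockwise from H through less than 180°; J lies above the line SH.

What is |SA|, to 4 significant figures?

45.40

S is at the origin; S and H share the same y with |SH| = 48.9 and H on the −x side, so H = (-48.90, 0.000). The tangent condition forces NH to be normal to SH, so N = H + (0, 6) = (-48.90, 6.000). Since NA ⟂ AJ (tangency), |NJ| = √(6.0² + 28.7²) = 29.32 regardless of where A sits on A1. So J lies on both circle(S, 70.4) and circle(N, 29.32); the above-SH intersection is J = (-62.80, 31.82). A is the foot of the tangent from J: A = (-44.31, 9.865).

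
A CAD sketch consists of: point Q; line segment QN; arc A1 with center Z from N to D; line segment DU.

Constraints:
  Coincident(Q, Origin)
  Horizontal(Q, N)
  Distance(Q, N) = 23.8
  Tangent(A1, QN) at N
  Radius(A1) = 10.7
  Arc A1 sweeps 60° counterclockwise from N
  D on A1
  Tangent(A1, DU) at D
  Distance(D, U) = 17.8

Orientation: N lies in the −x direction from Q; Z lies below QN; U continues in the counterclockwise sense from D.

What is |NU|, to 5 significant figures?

27.590

Q is at the origin; Q and N share the same y with |QN| = 23.8 and N on the −x side, so N = (-23.800, 0.0000). A1 meets QN tangentially, so ZN is at right angles to QN, so Z = N + (0, -10.7) = (-23.800, -10.700). On A1, N sits at bearing 90° from Z; a 60° counterclockwise sweep puts D at bearing 150°, so D = Z + 10.7·(cos 150°, sin 150°) = (-33.066, -5.3500). The tangent condition forces ZD to be normal to DU, so DU runs along (−sin 150°, cos 150°); with |DU| = 17.8, U = (-41.966, -20.765). Then |NU| = |U − N| = 27.590.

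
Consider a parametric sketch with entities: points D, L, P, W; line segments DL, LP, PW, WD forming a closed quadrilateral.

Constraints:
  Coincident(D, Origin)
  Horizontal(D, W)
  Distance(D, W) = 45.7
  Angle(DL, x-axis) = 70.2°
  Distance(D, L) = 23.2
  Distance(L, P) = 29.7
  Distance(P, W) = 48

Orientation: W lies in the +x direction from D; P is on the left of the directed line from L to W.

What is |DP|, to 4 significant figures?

52.03

D is at the origin; D and W share the same y with |DW| = 45.7 and W in +x, so W = (45.7, 0). DL runs at 70.2° with |DL| = 23.2, so L = (7.859, 21.83). P is determined by |LP| = 29.7 and |PW| = 48.0 together: it lies at the intersection of circle(L, 29.7) and circle(W, 48.0). With |LW| = 43.69, the foot of the radical line on LW is 5.569 from L and the perpendicular offset is √(29.7² − 5.569²) = 29.17. Taking the left-of-LW solution: P = (27.26, 44.32).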